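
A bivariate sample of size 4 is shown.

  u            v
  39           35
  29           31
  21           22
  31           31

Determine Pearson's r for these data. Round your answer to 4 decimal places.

n = 4, Σu = 120, Σv = 119, Σu² = 3764, Σv² = 3631, Σuv = 3687
nΣuv − ΣuΣv = 14748 − 14280 = 468
nΣu² − (Σu)² = 15056 − 14400 = 656; nΣv² − (Σv)² = 14524 − 14161 = 363
r = 468 / √(656 × 363) = 468 / 487.9836 ≈ 0.9590

0.9590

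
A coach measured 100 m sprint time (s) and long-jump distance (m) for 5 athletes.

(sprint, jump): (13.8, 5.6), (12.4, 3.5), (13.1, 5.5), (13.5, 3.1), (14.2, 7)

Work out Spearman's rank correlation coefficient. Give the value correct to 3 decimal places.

Rank sprint: 4, 1, 2, 3, 5
Rank jump: 4, 2, 3, 1, 5
d = rank(sprint) − rank(jump): 0, -1, -1, 2, 0; Σd² = 6
ρ = 1 − 6Σd² / [n(n²−1)] = 1 − 6×6 / (5×24) = 1 − 36/120 ≈ 0.700

0.700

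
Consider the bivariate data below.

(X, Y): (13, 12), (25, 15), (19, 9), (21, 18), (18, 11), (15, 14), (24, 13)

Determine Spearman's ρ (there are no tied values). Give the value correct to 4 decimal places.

Rank X: 1, 7, 4, 5, 3, 2, 6
Rank Y: 3, 6, 1, 7, 2, 5, 4
d = rank(X) − rank(Y): -2, 1, 3, -2, 1, -3, 2; Σd² = 32
ρ = 1 − 6Σd² / [n(n²−1)] = 1 − 6×32 / (7×48) = 1 − 192/336 ≈ 0.4286

0.4286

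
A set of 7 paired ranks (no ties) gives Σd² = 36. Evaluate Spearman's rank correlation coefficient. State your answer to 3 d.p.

0.357

ρ = 1 − 6Σd² / [n(n²−1)] = 1 − 6×36 / (7×48)
  = 1 − 216/336 = 1 − 0.6429 ≈ 0.357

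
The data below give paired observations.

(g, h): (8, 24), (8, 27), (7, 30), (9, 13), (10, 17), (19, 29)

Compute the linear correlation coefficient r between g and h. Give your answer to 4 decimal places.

0.2133

n = 6, Σg = 61, Σh = 140, Σg² = 719, Σh² = 3504, Σgh = 1456
nΣgh − ΣgΣh = 8736 − 8540 = 196
nΣg² − (Σg)² = 4314 − 3721 = 593; nΣh² − (Σh)² = 21024 − 19600 = 1424
r = 196 / √(593 × 1424) = 196 / 918.9298 ≈ 0.2133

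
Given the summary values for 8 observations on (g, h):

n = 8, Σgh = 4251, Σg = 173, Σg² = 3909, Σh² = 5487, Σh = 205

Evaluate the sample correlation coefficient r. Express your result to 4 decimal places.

-0.9191

r = (nΣgh − ΣgΣh) / √[(nΣg² − (Σg)²)(nΣh² − (Σh)²)]
Numerator: 8×4251 − 173×205 = -1457
Denominator: √[(31272 − 29929)(43896 − 42025)] = √[1343 × 1871] = 1585.1666
r = -1457 / 1585.1666 ≈ -0.9191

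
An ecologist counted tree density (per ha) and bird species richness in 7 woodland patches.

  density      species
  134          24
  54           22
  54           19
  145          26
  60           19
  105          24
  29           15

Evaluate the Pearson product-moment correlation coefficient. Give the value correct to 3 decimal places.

n = 7, Σx = 581, Σy = 149, Σx² = 60279, Σy² = 3259, Σxy = 13295
nΣxy − ΣxΣy = 93065 − 86569 = 6496
nΣx² − (Σx)² = 421953 − 337561 = 84392; nΣy² − (Σy)² = 22813 − 22201 = 612
r = 6496 / √(84392 × 612) = 6496 / 7186.6476 ≈ 0.904

0.904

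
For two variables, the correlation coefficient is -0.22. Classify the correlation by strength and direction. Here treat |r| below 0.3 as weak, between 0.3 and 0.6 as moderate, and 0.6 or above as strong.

weak negative

r = -0.22 < 0 so the relationship is negative.
|r| = 0.22, which falls in the weak range.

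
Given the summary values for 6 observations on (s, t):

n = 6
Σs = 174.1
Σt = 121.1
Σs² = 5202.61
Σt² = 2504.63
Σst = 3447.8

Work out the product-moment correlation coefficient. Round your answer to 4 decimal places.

-0.6926

r = (nΣst − ΣsΣt) / √[(nΣs² − (Σs)²)(nΣt² − (Σt)²)]
Numerator: 6×3447.8 − 174.1×121.1 = -396.71
Denominator: √[(31215.66 − 30310.81)(15027.78 − 14665.21)] = √[904.85 × 362.57] = 572.7752
r = -396.71 / 572.7752 ≈ -0.6926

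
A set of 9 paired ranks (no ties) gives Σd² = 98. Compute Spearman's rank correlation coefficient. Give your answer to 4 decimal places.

0.1833

ρ = 1 − 6Σd² / [n(n²−1)] = 1 − 6×98 / (9×80)
  = 1 − 588/720 = 1 − 0.81667 ≈ 0.1833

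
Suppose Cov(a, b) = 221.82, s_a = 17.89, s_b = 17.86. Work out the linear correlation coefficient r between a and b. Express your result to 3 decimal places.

0.694

r = Cov(a,b) / (s_a · s_b) = 221.82 / (17.89 × 17.86)
  = 221.82 / 319.5154 ≈ 0.694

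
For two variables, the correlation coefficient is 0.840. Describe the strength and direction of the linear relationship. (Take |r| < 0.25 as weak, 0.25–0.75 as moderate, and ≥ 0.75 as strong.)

r = 0.840 > 0 so the relationship is positive.
|r| = 0.840, which falls in the strong range.

strong positive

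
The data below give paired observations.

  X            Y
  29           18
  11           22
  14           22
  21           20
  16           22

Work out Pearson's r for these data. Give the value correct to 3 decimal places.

-0.967

n = 5, ΣX = 91, ΣY = 104, ΣX² = 1855, ΣY² = 2176, ΣXY = 1844
nΣXY − ΣXΣY = 9220 − 9464 = -244
nΣX² − (ΣX)² = 9275 − 8281 = 994; nΣY² − (ΣY)² = 10880 − 10816 = 64
r = -244 / √(994 × 64) = -244 / 252.2221 ≈ -0.967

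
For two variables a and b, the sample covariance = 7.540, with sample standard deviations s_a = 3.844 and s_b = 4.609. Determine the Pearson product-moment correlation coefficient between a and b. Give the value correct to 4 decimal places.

r = Cov(a,b) / (s_a · s_b) = 7.540 / (3.844 × 4.609)
  = 7.540 / 17.7170 ≈ 0.4256

0.4256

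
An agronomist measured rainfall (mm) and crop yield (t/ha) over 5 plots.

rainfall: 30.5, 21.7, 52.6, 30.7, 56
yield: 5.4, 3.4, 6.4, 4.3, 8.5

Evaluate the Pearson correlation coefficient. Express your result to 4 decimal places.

n = 5, Σx = 191.5, Σy = 28, Σx² = 8246.39, Σy² = 172.42, Σxy = 1183.13
nΣxy − ΣxΣy = 5915.65 − 5362 = 553.65
nΣx² − (Σx)² = 41231.95 − 36672.25 = 4559.7; nΣy² − (Σy)² = 862.1 − 784 = 78.1
r = 553.65 / √(4559.7 × 78.1) = 553.65 / 596.7517 ≈ 0.9278

0.9278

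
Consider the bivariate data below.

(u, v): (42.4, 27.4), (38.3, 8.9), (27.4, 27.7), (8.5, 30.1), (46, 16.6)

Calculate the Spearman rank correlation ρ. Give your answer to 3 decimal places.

Rank u: 4, 3, 2, 1, 5
Rank v: 3, 1, 4, 5, 2
d = rank(u) − rank(v): 1, 2, -2, -4, 3; Σd² = 34
ρ = 1 − 6Σd² / [n(n²−1)] = 1 − 6×34 / (5×24) = 1 − 204/120 ≈ -0.700

-0.700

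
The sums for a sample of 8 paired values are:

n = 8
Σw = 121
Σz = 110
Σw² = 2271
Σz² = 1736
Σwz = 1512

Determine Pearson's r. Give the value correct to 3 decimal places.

-0.483

r = (nΣwz − ΣwΣz) / √[(nΣw² − (Σw)²)(nΣz² − (Σz)²)]
Numerator: 8×1512 − 121×110 = -1214
Denominator: √[(18168 − 14641)(13888 − 12100)] = √[3527 × 1788] = 2511.2300
r = -1214 / 2511.2300 ≈ -0.483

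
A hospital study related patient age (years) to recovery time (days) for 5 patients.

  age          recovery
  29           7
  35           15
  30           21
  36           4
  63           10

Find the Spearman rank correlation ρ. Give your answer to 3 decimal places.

Rank age: 1, 3, 2, 4, 5
Rank recovery: 2, 4, 5, 1, 3
d = rank(age) − rank(recovery): -1, -1, -3, 3, 2; Σd² = 24
ρ = 1 − 6Σd² / [n(n²−1)] = 1 − 6×24 / (5×24) = 1 − 144/120 ≈ -0.200

-0.200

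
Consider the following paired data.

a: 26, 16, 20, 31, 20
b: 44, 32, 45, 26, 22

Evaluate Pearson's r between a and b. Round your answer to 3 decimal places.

n = 5, Σa = 113, Σb = 169, Σa² = 2693, Σb² = 6145, Σab = 3802
nΣab − ΣaΣb = 19010 − 19097 = -87
nΣa² − (Σa)² = 13465 − 12769 = 696; nΣb² − (Σb)² = 30725 − 28561 = 2164
r = -87 / √(696 × 2164) = -87 / 1227.2506 ≈ -0.071

-0.071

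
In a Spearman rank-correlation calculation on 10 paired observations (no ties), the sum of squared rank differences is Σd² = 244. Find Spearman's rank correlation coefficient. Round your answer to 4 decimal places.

-0.4788

ρ = 1 − 6Σd² / [n(n²−1)] = 1 − 6×244 / (10×99)
  = 1 − 1464/990 = 1 − 1.47879 ≈ -0.4788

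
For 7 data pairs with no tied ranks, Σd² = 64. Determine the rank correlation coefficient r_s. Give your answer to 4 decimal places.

ρ = 1 − 6Σd² / [n(n²−1)] = 1 − 6×64 / (7×48)
  = 1 − 384/336 = 1 − 1.14286 ≈ -0.1429

-0.1429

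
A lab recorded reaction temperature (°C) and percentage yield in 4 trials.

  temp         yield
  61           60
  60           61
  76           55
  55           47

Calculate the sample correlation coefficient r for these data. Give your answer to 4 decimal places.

n = 4, Σx = 252, Σy = 223, Σx² = 16122, Σy² = 12555, Σxy = 14085
nΣxy − ΣxΣy = 56340 − 56196 = 144
nΣx² − (Σx)² = 64488 − 63504 = 984; nΣy² − (Σy)² = 50220 − 49729 = 491
r = 144 / √(984 × 491) = 144 / 695.0856 ≈ 0.2072

0.2072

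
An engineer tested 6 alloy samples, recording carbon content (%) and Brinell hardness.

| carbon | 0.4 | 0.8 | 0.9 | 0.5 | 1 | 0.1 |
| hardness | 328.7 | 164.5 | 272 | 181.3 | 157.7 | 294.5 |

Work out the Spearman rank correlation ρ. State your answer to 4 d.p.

-0.7714

Rank carbon: 2, 4, 5, 3, 6, 1
Rank hardness: 6, 2, 4, 3, 1, 5
d = rank(carbon) − rank(hardness): -4, 2, 1, 0, 5, -4; Σd² = 62
ρ = 1 − 6Σd² / [n(n²−1)] = 1 − 6×62 / (6×35) = 1 − 372/210 ≈ -0.7714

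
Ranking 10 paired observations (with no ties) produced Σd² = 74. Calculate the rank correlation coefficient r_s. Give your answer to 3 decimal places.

ρ = 1 − 6Σd² / [n(n²−1)] = 1 − 6×74 / (10×99)
  = 1 − 444/990 = 1 − 0.4485 ≈ 0.552

0.552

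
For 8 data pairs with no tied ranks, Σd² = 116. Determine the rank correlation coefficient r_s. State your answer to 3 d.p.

ρ = 1 − 6Σd² / [n(n²−1)] = 1 − 6×116 / (8×63)
  = 1 − 696/504 = 1 − 1.3810 ≈ -0.381

-0.381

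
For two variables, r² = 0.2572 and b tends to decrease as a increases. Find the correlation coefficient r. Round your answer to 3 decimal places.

|r| = √0.2572 = 0.507
The association is negative, so r = −0.507.

-0.507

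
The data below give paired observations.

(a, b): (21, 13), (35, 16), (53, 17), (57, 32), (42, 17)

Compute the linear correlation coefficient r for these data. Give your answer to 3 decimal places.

n = 5, Σa = 208, Σb = 95, Σa² = 9488, Σb² = 2027, Σab = 4272
nΣab − ΣaΣb = 21360 − 19760 = 1600
nΣa² − (Σa)² = 47440 − 43264 = 4176; nΣb² − (Σb)² = 10135 − 9025 = 1110
r = 1600 / √(4176 × 1110) = 1600 / 2152.9886 ≈ 0.743

0.743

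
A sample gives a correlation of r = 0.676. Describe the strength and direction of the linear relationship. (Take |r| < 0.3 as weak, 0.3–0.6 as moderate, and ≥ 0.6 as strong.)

r = 0.676 > 0 so the relationship is positive.
|r| = 0.676, which falls in the strong range.

strong positive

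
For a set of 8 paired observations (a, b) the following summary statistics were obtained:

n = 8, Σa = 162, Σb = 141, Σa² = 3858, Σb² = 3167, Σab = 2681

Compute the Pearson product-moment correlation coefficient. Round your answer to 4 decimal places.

r = (nΣab − ΣaΣb) / √[(nΣa² − (Σa)²)(nΣb² − (Σb)²)]
Numerator: 8×2681 − 162×141 = -1394
Denominator: √[(30864 − 26244)(25336 − 19881)] = √[4620 × 5455] = 5020.1693
r = -1394 / 5020.1693 ≈ -0.2777

-0.2777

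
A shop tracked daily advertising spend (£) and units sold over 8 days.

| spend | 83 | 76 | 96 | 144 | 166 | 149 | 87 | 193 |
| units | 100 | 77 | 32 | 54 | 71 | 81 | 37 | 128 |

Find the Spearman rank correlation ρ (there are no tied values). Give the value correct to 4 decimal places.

0.2381

Rank spend: 2, 1, 4, 5, 7, 6, 3, 8
Rank units: 7, 5, 1, 3, 4, 6, 2, 8
d = rank(spend) − rank(units): -5, -4, 3, 2, 3, 0, 1, 0; Σd² = 64
ρ = 1 − 6Σd² / [n(n²−1)] = 1 − 6×64 / (8×63) = 1 − 384/504 ≈ 0.2381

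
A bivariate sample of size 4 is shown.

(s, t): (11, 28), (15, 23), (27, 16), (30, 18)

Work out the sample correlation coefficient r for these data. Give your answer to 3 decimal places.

n = 4, Σs = 83, Σt = 85, Σs² = 1975, Σt² = 1893, Σst = 1625
nΣst − ΣsΣt = 6500 − 7055 = -555
nΣs² − (Σs)² = 7900 − 6889 = 1011; nΣt² − (Σt)² = 7572 − 7225 = 347
r = -555 / √(1011 × 347) = -555 / 592.2981 ≈ -0.937

-0.937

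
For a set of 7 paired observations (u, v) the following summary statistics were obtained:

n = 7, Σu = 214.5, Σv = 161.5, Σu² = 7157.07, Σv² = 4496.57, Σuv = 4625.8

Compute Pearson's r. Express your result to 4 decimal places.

-0.4815

r = (nΣuv − ΣuΣv) / √[(nΣu² − (Σu)²)(nΣv² − (Σv)²)]
Numerator: 7×4625.8 − 214.5×161.5 = -2261.15
Denominator: √[(50099.49 − 46010.25)(31475.99 − 26082.25)] = √[4089.24 × 5393.74] = 4696.4132
r = -2261.15 / 4696.4132 ≈ -0.4815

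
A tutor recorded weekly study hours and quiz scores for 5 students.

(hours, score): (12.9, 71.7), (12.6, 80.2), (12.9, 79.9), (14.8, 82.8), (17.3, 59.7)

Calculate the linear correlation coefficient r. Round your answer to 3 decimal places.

n = 5, Σx = 70.5, Σy = 374.3, Σx² = 1009.91, Σy² = 28376.87, Σxy = 5224.41
nΣxy − ΣxΣy = 26122.05 − 26388.15 = -266.1
nΣx² − (Σx)² = 5049.55 − 4970.25 = 79.3; nΣy² − (Σy)² = 141884.35 − 140100.49 = 1783.86
r = -266.1 / √(79.3 × 1783.86) = -266.1 / 376.1118 ≈ -0.708

-0.708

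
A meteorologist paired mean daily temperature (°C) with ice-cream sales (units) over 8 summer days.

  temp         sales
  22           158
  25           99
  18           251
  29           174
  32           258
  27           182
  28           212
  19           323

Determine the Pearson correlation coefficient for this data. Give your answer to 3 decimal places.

-0.277

n = 8, Σx = 200, Σy = 1657, Σx² = 5172, Σy² = 377003, Σxy = 40758
nΣxy − ΣxΣy = 326064 − 331400 = -5336
nΣx² − (Σx)² = 41376 − 40000 = 1376; nΣy² − (Σy)² = 3016024 − 2745649 = 270375
r = -5336 / √(1376 × 270375) = -5336 / 19288.2348 ≈ -0.277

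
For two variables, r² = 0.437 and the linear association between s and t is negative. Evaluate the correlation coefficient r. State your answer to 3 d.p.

-0.661

|r| = √0.437 = 0.661
The association is negative, so r = −0.661.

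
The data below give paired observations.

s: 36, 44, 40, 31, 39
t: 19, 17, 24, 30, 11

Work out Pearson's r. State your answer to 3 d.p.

n = 5, Σs = 190, Σt = 101, Σs² = 7314, Σt² = 2247, Σst = 3751
nΣst − ΣsΣt = 18755 − 19190 = -435
nΣs² − (Σs)² = 36570 − 36100 = 470; nΣt² − (Σt)² = 11235 − 10201 = 1034
r = -435 / √(470 × 1034) = -435 / 697.1227 ≈ -0.624

-0.624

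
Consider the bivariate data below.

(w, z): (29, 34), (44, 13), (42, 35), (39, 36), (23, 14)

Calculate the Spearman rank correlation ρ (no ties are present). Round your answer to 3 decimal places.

-0.100

Rank w: 2, 5, 4, 3, 1
Rank z: 3, 1, 4, 5, 2
d = rank(w) − rank(z): -1, 4, 0, -2, -1; Σd² = 22
ρ = 1 − 6Σd² / [n(n²−1)] = 1 − 6×22 / (5×24) = 1 − 132/120 ≈ -0.100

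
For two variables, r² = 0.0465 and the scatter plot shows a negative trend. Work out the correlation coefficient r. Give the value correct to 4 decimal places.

-0.2156

|r| = √0.0465 = 0.2156
The association is negative, so r = −0.2156.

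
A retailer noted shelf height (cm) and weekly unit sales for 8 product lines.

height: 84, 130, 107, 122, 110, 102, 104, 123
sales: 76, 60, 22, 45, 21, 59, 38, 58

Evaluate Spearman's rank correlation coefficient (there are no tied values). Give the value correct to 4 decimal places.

Rank height: 1, 8, 4, 6, 5, 2, 3, 7
Rank sales: 8, 7, 2, 4, 1, 6, 3, 5
d = rank(height) − rank(sales): -7, 1, 2, 2, 4, -4, 0, 2; Σd² = 94
ρ = 1 − 6Σd² / [n(n²−1)] = 1 − 6×94 / (8×63) = 1 − 564/504 ≈ -0.1190

-0.1190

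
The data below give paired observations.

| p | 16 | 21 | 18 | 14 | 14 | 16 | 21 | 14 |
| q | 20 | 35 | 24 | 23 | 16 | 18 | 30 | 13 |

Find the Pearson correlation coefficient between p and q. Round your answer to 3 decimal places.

n = 8, Σp = 134, Σq = 179, Σp² = 2306, Σq² = 4379, Σpq = 3133
nΣpq − ΣpΣq = 25064 − 23986 = 1078
nΣp² − (Σp)² = 18448 − 17956 = 492; nΣq² − (Σq)² = 35032 − 32041 = 2991
r = 1078 / √(492 × 2991) = 1078 / 1213.0837 ≈ 0.889

0.889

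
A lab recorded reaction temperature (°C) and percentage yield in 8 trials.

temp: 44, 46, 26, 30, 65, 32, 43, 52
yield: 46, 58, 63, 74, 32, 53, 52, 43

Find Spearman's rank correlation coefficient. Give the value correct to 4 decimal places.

Rank temp: 5, 6, 1, 2, 8, 3, 4, 7
Rank yield: 3, 6, 7, 8, 1, 5, 4, 2
d = rank(temp) − rank(yield): 2, 0, -6, -6, 7, -2, 0, 5; Σd² = 154
ρ = 1 − 6Σd² / [n(n²−1)] = 1 − 6×154 / (8×63) = 1 − 924/504 ≈ -0.8333

-0.8333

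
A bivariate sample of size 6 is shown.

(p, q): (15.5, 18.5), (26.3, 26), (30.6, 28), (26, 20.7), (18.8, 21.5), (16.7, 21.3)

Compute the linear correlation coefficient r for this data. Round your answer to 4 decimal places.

0.8231

n = 6, Σp = 133.9, Σq = 136, Σp² = 3176.63, Σq² = 3146.68, Σpq = 3125.46
nΣpq − ΣpΣq = 18752.76 − 18210.4 = 542.36
nΣp² − (Σp)² = 19059.78 − 17929.21 = 1130.57; nΣq² − (Σq)² = 18880.08 − 18496 = 384.08
r = 542.36 / √(1130.57 × 384.08) = 542.36 / 658.9608 ≈ 0.8231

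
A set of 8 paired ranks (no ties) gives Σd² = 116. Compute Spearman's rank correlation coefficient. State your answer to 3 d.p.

ρ = 1 − 6Σd² / [n(n²−1)] = 1 − 6×116 / (8×63)
  = 1 − 696/504 = 1 − 1.3810 ≈ -0.381

-0.381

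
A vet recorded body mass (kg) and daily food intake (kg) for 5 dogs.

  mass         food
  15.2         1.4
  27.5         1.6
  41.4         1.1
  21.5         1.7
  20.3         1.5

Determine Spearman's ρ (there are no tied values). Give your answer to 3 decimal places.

-0.100

Rank mass: 1, 4, 5, 3, 2
Rank food: 2, 4, 1, 5, 3
d = rank(mass) − rank(food): -1, 0, 4, -2, -1; Σd² = 22
ρ = 1 − 6Σd² / [n(n²−1)] = 1 − 6×22 / (5×24) = 1 − 132/120 ≈ -0.100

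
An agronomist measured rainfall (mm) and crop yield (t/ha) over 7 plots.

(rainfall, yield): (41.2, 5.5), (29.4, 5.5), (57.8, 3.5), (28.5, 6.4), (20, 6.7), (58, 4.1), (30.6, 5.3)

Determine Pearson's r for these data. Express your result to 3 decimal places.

n = 7, Σx = 265.5, Σy = 37, Σx² = 11415.25, Σy² = 203.5, Σxy = 1306.98
nΣxy − ΣxΣy = 9148.86 − 9823.5 = -674.64
nΣx² − (Σx)² = 79906.75 − 70490.25 = 9416.5; nΣy² − (Σy)² = 1424.5 − 1369 = 55.5
r = -674.64 / √(9416.5 × 55.5) = -674.64 / 722.9217 ≈ -0.933

-0.933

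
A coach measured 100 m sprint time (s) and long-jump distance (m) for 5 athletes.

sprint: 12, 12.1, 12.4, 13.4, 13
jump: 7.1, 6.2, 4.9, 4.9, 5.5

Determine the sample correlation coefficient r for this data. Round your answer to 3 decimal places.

-0.729

n = 5, Σx = 62.9, Σy = 28.6, Σx² = 792.73, Σy² = 167.12, Σxy = 358.14
nΣxy − ΣxΣy = 1790.7 − 1798.94 = -8.24
nΣx² − (Σx)² = 3963.65 − 3956.41 = 7.24; nΣy² − (Σy)² = 835.6 − 817.96 = 17.64
r = -8.24 / √(7.24 × 17.64) = -8.24 / 11.3010 ≈ -0.729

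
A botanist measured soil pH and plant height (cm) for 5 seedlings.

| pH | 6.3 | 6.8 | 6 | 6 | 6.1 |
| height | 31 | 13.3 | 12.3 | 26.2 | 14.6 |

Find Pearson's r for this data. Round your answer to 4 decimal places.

-0.1722

n = 5, Σx = 31.2, Σy = 97.4, Σx² = 195.14, Σy² = 2188.78, Σxy = 605.8
nΣxy − ΣxΣy = 3029 − 3038.88 = -9.88
nΣx² − (Σx)² = 975.7 − 973.44 = 2.26; nΣy² − (Σy)² = 10943.9 − 9486.76 = 1457.14
r = -9.88 / √(2.26 × 1457.14) = -9.88 / 57.3859 ≈ -0.1722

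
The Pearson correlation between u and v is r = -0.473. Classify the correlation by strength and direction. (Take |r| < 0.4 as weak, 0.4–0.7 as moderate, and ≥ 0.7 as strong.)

moderate negative

r = -0.473 < 0 so the relationship is negative.
|r| = 0.473, which falls in the moderate range.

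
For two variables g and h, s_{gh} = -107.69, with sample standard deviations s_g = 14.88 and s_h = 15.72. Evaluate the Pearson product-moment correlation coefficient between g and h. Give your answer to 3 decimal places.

r = Cov(g,h) / (s_g · s_h) = -107.69 / (14.88 × 15.72)
  = -107.69 / 233.9136 ≈ -0.460

-0.460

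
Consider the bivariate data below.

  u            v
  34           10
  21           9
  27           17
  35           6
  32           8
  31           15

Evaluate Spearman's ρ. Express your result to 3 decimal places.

Rank u: 5, 1, 2, 6, 4, 3
Rank v: 4, 3, 6, 1, 2, 5
d = rank(u) − rank(v): 1, -2, -4, 5, 2, -2; Σd² = 54
ρ = 1 − 6Σd² / [n(n²−1)] = 1 − 6×54 / (6×35) = 1 − 324/210 ≈ -0.543

-0.543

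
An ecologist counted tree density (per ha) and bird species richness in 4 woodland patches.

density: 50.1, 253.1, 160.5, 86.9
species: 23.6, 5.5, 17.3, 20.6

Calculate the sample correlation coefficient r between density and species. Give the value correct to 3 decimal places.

n = 4, Σx = 550.6, Σy = 67, Σx² = 99881.48, Σy² = 1310.86, Σxy = 7141.2
nΣxy − ΣxΣy = 28564.8 − 36890.2 = -8325.4
nΣx² − (Σx)² = 399525.92 − 303160.36 = 96365.56; nΣy² − (Σy)² = 5243.44 − 4489 = 754.44
r = -8325.4 / √(96365.56 × 754.44) = -8325.4 / 8526.5487 ≈ -0.976

-0.976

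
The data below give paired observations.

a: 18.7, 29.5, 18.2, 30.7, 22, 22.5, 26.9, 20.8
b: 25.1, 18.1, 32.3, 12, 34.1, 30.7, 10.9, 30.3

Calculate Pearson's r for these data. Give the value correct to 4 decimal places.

-0.8153

n = 8, Σa = 189.3, Σb = 193.5, Σa² = 4640.17, Σb² = 5287.11, Σab = 4323.98
nΣab − ΣaΣb = 34591.84 − 36629.55 = -2037.71
nΣa² − (Σa)² = 37121.36 − 35834.49 = 1286.87; nΣb² − (Σb)² = 42296.88 − 37442.25 = 4854.63
r = -2037.71 / √(1286.87 × 4854.63) = -2037.71 / 2499.4555 ≈ -0.8153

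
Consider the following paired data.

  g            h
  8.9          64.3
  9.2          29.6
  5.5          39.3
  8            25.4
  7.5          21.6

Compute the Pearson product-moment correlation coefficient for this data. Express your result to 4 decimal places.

0.1672

n = 5, Σg = 39.1, Σh = 180.2, Σg² = 314.35, Σh² = 7666.86, Σgh = 1425.94
nΣgh − ΣgΣh = 7129.7 − 7045.82 = 83.88
nΣg² − (Σg)² = 1571.75 − 1528.81 = 42.94; nΣh² − (Σh)² = 38334.3 − 32472.04 = 5862.26
r = 83.88 / √(42.94 × 5862.26) = 83.88 / 501.7225 ≈ 0.1672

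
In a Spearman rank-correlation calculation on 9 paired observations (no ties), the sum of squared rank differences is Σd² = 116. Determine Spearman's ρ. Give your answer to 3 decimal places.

ρ = 1 − 6Σd² / [n(n²−1)] = 1 − 6×116 / (9×80)
  = 1 − 696/720 = 1 − 0.9667 ≈ 0.033

0.033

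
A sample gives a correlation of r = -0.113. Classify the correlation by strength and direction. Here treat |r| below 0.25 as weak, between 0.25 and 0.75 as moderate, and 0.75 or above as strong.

r = -0.113 < 0 so the relationship is negative.
|r| = 0.113, which falls in the weak range.

weak negative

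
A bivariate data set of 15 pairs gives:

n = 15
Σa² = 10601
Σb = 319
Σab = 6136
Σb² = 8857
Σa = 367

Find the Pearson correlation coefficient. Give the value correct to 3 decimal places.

-0.910

r = (nΣab − ΣaΣb) / √[(nΣa² − (Σa)²)(nΣb² − (Σb)²)]
Numerator: 15×6136 − 367×319 = -25033
Denominator: √[(159015 − 134689)(132855 − 101761)] = √[24326 × 31094] = 27502.5934
r = -25033 / 27502.5934 ≈ -0.910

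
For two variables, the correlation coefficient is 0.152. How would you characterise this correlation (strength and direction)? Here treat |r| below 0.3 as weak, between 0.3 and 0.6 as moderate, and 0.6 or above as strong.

weak positive

r = 0.152 > 0 so the relationship is positive.
|r| = 0.152, which falls in the weak range.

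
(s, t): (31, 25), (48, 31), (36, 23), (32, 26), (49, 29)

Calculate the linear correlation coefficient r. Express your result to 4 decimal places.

n = 5, Σs = 196, Σt = 134, Σs² = 7986, Σt² = 3632, Σst = 5344
nΣst − ΣsΣt = 26720 − 26264 = 456
nΣs² − (Σs)² = 39930 − 38416 = 1514; nΣt² − (Σt)² = 18160 − 17956 = 204
r = 456 / √(1514 × 204) = 456 / 555.7481 ≈ 0.8205

0.8205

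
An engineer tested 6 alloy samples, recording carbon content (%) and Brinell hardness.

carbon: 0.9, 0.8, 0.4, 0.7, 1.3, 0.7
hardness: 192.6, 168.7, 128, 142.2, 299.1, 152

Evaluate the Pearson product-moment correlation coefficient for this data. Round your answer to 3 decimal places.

0.955

n = 6, Σx = 4.8, Σy = 1082.6, Σx² = 4.28, Σy² = 214724.1, Σxy = 954.27
nΣxy − ΣxΣy = 5725.62 − 5196.48 = 529.14
nΣx² − (Σx)² = 25.68 − 23.04 = 2.64; nΣy² − (Σy)² = 1288344.6 − 1172022.76 = 116321.84
r = 529.14 / √(2.64 × 116321.84) = 529.14 / 554.1567 ≈ 0.955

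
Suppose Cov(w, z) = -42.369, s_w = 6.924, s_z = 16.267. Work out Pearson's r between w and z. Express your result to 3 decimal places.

r = Cov(w,z) / (s_w · s_z) = -42.369 / (6.924 × 16.267)
  = -42.369 / 112.6327 ≈ -0.376

-0.376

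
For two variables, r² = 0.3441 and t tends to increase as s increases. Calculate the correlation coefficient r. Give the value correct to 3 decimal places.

|r| = √0.3441 = 0.587
The association is positive, so r = 0.587.

0.587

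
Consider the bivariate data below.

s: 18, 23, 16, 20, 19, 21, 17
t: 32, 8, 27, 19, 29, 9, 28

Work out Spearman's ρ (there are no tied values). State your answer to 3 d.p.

-0.679

Rank s: 3, 7, 1, 5, 4, 6, 2
Rank t: 7, 1, 4, 3, 6, 2, 5
d = rank(s) − rank(t): -4, 6, -3, 2, -2, 4, -3; Σd² = 94
ρ = 1 − 6Σd² / [n(n²−1)] = 1 − 6×94 / (7×48) = 1 − 564/336 ≈ -0.679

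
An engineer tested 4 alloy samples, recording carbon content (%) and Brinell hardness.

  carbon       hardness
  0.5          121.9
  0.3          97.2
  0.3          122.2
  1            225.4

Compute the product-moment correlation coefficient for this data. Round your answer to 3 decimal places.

n = 4, Σx = 2.1, Σy = 566.7, Σx² = 1.43, Σy² = 90045.45, Σxy = 352.17
nΣxy − ΣxΣy = 1408.68 − 1190.07 = 218.61
nΣx² − (Σx)² = 5.72 − 4.41 = 1.31; nΣy² − (Σy)² = 360181.8 − 321148.89 = 39032.91
r = 218.61 / √(1.31 × 39032.91) = 218.61 / 226.1263 ≈ 0.967

0.967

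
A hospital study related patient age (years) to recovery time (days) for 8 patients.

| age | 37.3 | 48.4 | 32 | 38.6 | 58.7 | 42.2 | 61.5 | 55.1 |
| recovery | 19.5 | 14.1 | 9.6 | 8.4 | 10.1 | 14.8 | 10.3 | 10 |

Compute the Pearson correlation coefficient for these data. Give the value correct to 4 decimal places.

n = 8, Σx = 373.8, Σy = 96.8, Σx² = 18292.6, Σy² = 1268.92, Σxy = 4443.11
nΣxy − ΣxΣy = 35544.88 − 36183.84 = -638.96
nΣx² − (Σx)² = 146340.8 − 139726.44 = 6614.36; nΣy² − (Σy)² = 10151.36 − 9370.24 = 781.12
r = -638.96 / √(6614.36 × 781.12) = -638.96 / 2273.0176 ≈ -0.2811

-0.2811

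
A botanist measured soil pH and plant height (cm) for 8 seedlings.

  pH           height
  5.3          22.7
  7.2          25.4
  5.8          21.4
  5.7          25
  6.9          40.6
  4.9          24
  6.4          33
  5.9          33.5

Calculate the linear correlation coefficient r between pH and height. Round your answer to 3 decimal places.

n = 8, Σx = 48.1, Σy = 225.6, Σx² = 293.45, Σy² = 6679.02, Σxy = 1376.4
nΣxy − ΣxΣy = 11011.2 − 10851.36 = 159.84
nΣx² − (Σx)² = 2347.6 − 2313.61 = 33.99; nΣy² − (Σy)² = 53432.16 − 50895.36 = 2536.8
r = 159.84 / √(33.99 × 2536.8) = 159.84 / 293.6424 ≈ 0.544

0.544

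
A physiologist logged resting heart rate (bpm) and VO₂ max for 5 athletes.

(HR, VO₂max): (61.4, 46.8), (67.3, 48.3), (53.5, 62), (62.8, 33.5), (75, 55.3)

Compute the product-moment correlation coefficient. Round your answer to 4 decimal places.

-0.1340

n = 5, Σx = 320, Σy = 245.9, Σx² = 20730.34, Σy² = 12547.47, Σxy = 15692.41
nΣxy − ΣxΣy = 78462.05 − 78688 = -225.95
nΣx² − (Σx)² = 103651.7 − 102400 = 1251.7; nΣy² − (Σy)² = 62737.35 − 60466.81 = 2270.54
r = -225.95 / √(1251.7 × 2270.54) = -225.95 / 1685.8336 ≈ -0.1340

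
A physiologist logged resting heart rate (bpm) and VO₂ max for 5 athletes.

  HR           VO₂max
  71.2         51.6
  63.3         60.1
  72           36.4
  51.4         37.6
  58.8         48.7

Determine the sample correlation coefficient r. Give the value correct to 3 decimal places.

n = 5, Σx = 316.7, Σy = 234.4, Σx² = 20359.73, Σy² = 11384.98, Σxy = 14895.25
nΣxy − ΣxΣy = 74476.25 − 74234.48 = 241.77
nΣx² − (Σx)² = 101798.65 − 100298.89 = 1499.76; nΣy² − (Σy)² = 56924.9 − 54943.36 = 1981.54
r = 241.77 / √(1499.76 × 1981.54) = 241.77 / 1723.9009 ≈ 0.140

0.140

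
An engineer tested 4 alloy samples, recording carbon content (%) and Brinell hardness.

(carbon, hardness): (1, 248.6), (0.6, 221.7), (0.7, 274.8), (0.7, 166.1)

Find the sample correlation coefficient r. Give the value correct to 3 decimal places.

0.284

n = 4, Σx = 3, Σy = 911.2, Σx² = 2.34, Σy² = 214057.1, Σxy = 690.25
nΣxy − ΣxΣy = 2761 − 2733.6 = 27.4
nΣx² − (Σx)² = 9.36 − 9 = 0.36; nΣy² − (Σy)² = 856228.4 − 830285.44 = 25942.96
r = 27.4 / √(0.36 × 25942.96) = 27.4 / 96.6409 ≈ 0.284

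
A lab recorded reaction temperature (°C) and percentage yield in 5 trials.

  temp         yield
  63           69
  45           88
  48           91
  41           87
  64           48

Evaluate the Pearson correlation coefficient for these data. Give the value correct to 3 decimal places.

-0.879

n = 5, Σx = 261, Σy = 383, Σx² = 14075, Σy² = 30659, Σxy = 19314
nΣxy − ΣxΣy = 96570 − 99963 = -3393
nΣx² − (Σx)² = 70375 − 68121 = 2254; nΣy² − (Σy)² = 153295 − 146689 = 6606
r = -3393 / √(2254 × 6606) = -3393 / 3858.7464 ≈ -0.879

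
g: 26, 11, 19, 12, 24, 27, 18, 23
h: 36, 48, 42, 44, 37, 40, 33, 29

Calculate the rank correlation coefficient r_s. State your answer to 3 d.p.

Rank g: 7, 1, 4, 2, 6, 8, 3, 5
Rank h: 3, 8, 6, 7, 4, 5, 2, 1
d = rank(g) − rank(h): 4, -7, -2, -5, 2, 3, 1, 4; Σd² = 124
ρ = 1 − 6Σd² / [n(n²−1)] = 1 − 6×124 / (8×63) = 1 − 744/504 ≈ -0.476

-0.476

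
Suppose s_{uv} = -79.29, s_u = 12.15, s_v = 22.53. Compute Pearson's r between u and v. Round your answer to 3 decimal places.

-0.290

r = Cov(u,v) / (s_u · s_v) = -79.29 / (12.15 × 22.53)
  = -79.29 / 273.7395 ≈ -0.290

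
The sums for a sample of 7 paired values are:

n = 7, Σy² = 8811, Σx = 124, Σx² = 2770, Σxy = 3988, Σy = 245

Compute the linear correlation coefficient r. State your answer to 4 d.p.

-0.9569

r = (nΣxy − ΣxΣy) / √[(nΣx² − (Σx)²)(nΣy² − (Σy)²)]
Numerator: 7×3988 − 124×245 = -2464
Denominator: √[(19390 − 15376)(61677 − 60025)] = √[4014 × 1652] = 2575.0977
r = -2464 / 2575.0977 ≈ -0.9569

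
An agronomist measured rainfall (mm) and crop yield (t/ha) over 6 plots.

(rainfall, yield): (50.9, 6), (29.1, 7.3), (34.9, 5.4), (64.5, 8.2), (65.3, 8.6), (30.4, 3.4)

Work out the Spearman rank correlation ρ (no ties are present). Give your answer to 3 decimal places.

Rank rainfall: 4, 1, 3, 5, 6, 2
Rank yield: 3, 4, 2, 5, 6, 1
d = rank(rainfall) − rank(yield): 1, -3, 1, 0, 0, 1; Σd² = 12
ρ = 1 − 6Σd² / [n(n²−1)] = 1 − 6×12 / (6×35) = 1 − 72/210 ≈ 0.657

0.657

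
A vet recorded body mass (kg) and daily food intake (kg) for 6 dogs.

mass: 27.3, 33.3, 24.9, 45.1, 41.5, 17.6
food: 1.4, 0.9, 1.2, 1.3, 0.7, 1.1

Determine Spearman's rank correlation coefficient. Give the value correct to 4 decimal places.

-0.0857

Rank mass: 3, 4, 2, 6, 5, 1
Rank food: 6, 2, 4, 5, 1, 3
d = rank(mass) − rank(food): -3, 2, -2, 1, 4, -2; Σd² = 38
ρ = 1 − 6Σd² / [n(n²−1)] = 1 − 6×38 / (6×35) = 1 − 228/210 ≈ -0.0857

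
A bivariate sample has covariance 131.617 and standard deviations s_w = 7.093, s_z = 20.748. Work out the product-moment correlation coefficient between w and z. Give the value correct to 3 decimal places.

0.894

r = Cov(w,z) / (s_w · s_z) = 131.617 / (7.093 × 20.748)
  = 131.617 / 147.1656 ≈ 0.894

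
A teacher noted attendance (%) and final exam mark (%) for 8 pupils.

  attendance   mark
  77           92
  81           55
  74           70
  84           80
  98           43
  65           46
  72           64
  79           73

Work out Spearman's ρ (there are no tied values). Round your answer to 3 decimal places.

0.000

Rank attendance: 4, 6, 3, 7, 8, 1, 2, 5
Rank mark: 8, 3, 5, 7, 1, 2, 4, 6
d = rank(attendance) − rank(mark): -4, 3, -2, 0, 7, -1, -2, -1; Σd² = 84
ρ = 1 − 6Σd² / [n(n²−1)] = 1 − 6×84 / (8×63) = 1 − 504/504 ≈ 0.000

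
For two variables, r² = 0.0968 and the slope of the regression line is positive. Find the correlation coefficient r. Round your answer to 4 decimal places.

0.3111

|r| = √0.0968 = 0.3111
The association is positive, so r = 0.3111.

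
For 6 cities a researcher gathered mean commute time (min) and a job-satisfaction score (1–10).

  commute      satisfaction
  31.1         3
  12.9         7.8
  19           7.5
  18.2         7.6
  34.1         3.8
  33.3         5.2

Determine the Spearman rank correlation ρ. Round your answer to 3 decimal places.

Rank commute: 4, 1, 3, 2, 6, 5
Rank satisfaction: 1, 6, 4, 5, 2, 3
d = rank(commute) − rank(satisfaction): 3, -5, -1, -3, 4, 2; Σd² = 64
ρ = 1 − 6Σd² / [n(n²−1)] = 1 − 6×64 / (6×35) = 1 − 384/210 ≈ -0.829

-0.829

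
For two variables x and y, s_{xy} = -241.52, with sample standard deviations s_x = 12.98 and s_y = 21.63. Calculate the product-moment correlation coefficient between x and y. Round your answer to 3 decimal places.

-0.860

r = Cov(x,y) / (s_x · s_y) = -241.52 / (12.98 × 21.63)
  = -241.52 / 280.7574 ≈ -0.860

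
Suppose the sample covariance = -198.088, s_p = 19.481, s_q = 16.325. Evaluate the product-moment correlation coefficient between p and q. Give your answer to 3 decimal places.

-0.623

r = Cov(p,q) / (s_p · s_q) = -198.088 / (19.481 × 16.325)
  = -198.088 / 318.0273 ≈ -0.623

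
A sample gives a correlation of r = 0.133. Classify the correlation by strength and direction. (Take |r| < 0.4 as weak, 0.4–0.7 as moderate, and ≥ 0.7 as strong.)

weak positive

r = 0.133 > 0 so the relationship is positive.
|r| = 0.133, which falls in the weak range.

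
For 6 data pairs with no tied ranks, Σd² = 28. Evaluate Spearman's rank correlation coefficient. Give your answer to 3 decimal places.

ρ = 1 − 6Σd² / [n(n²−1)] = 1 − 6×28 / (6×35)
  = 1 − 168/210 = 1 − 0.8000 ≈ 0.200

0.200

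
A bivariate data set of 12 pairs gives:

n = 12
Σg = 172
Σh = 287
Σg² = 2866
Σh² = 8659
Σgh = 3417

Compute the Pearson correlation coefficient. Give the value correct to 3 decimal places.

r = (nΣgh − ΣgΣh) / √[(nΣg² − (Σg)²)(nΣh² − (Σh)²)]
Numerator: 12×3417 − 172×287 = -8360
Denominator: √[(34392 − 29584)(103908 − 82369)] = √[4808 × 21539] = 10176.4194
r = -8360 / 10176.4194 ≈ -0.822

-0.822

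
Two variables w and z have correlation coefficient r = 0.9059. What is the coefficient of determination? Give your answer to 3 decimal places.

r² = (0.9059)² = 0.821

0.821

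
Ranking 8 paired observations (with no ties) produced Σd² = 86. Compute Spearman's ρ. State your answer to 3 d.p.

-0.024

ρ = 1 − 6Σd² / [n(n²−1)] = 1 − 6×86 / (8×63)
  = 1 − 516/504 = 1 − 1.0238 ≈ -0.024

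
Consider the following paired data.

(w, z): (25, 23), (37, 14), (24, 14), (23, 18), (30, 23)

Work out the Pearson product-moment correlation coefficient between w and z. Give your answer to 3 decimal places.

n = 5, Σw = 139, Σz = 92, Σw² = 3999, Σz² = 1774, Σwz = 2533
nΣwz − ΣwΣz = 12665 − 12788 = -123
nΣw² − (Σw)² = 19995 − 19321 = 674; nΣz² − (Σz)² = 8870 − 8464 = 406
r = -123 / √(674 × 406) = -123 / 523.1099 ≈ -0.235

-0.235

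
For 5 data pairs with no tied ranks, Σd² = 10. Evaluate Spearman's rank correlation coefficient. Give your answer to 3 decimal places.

ρ = 1 − 6Σd² / [n(n²−1)] = 1 − 6×10 / (5×24)
  = 1 − 60/120 = 1 − 0.5000 ≈ 0.500

0.500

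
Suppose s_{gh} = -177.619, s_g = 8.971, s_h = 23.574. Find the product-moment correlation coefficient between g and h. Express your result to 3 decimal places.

r = Cov(g,h) / (s_g · s_h) = -177.619 / (8.971 × 23.574)
  = -177.619 / 211.4824 ≈ -0.840

-0.840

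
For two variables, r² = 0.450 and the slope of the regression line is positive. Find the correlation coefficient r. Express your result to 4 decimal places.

|r| = √0.450 = 0.6708
The association is positive, so r = 0.6708.

0.6708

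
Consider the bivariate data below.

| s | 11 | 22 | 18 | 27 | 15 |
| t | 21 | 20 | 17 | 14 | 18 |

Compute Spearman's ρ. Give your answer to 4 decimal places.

-0.7000

Rank s: 1, 4, 3, 5, 2
Rank t: 5, 4, 2, 1, 3
d = rank(s) − rank(t): -4, 0, 1, 4, -1; Σd² = 34
ρ = 1 − 6Σd² / [n(n²−1)] = 1 − 6×34 / (5×24) = 1 − 204/120 ≈ -0.7000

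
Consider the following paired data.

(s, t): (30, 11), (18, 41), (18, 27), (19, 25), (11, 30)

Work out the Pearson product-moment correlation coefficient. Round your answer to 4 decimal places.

-0.7256

n = 5, Σs = 96, Σt = 134, Σs² = 2030, Σt² = 4056, Σst = 2359
nΣst − ΣsΣt = 11795 − 12864 = -1069
nΣs² − (Σs)² = 10150 − 9216 = 934; nΣt² − (Σt)² = 20280 − 17956 = 2324
r = -1069 / √(934 × 2324) = -1069 / 1473.3011 ≈ -0.7256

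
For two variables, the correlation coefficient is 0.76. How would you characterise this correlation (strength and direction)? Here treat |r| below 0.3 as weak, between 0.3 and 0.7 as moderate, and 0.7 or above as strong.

r = 0.76 > 0 so the relationship is positive.
|r| = 0.76, which falls in the strong range.

strong positive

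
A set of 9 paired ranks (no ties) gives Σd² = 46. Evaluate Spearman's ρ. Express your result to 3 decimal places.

0.617

ρ = 1 − 6Σd² / [n(n²−1)] = 1 − 6×46 / (9×80)
  = 1 − 276/720 = 1 − 0.3833 ≈ 0.617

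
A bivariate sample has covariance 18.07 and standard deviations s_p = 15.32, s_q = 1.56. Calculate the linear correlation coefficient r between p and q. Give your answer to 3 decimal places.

r = Cov(p,q) / (s_p · s_q) = 18.07 / (15.32 × 1.56)
  = 18.07 / 23.8992 ≈ 0.756

0.756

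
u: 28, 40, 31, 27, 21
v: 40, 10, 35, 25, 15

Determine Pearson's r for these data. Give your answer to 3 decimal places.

-0.226

n = 5, Σu = 147, Σv = 125, Σu² = 4515, Σv² = 3775, Σuv = 3595
nΣuv − ΣuΣv = 17975 − 18375 = -400
nΣu² − (Σu)² = 22575 − 21609 = 966; nΣv² − (Σv)² = 18875 − 15625 = 3250
r = -400 / √(966 × 3250) = -400 / 1771.8634 ≈ -0.226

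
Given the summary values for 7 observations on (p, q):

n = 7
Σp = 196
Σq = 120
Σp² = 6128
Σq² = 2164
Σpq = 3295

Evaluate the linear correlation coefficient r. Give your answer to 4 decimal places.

r = (nΣpq − ΣpΣq) / √[(nΣp² − (Σp)²)(nΣq² − (Σq)²)]
Numerator: 7×3295 − 196×120 = -455
Denominator: √[(42896 − 38416)(15148 − 14400)] = √[4480 × 748] = 1830.5846
r = -455 / 1830.5846 ≈ -0.2486

-0.2486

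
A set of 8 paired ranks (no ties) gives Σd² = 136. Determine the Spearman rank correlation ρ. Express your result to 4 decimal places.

-0.6190

ρ = 1 − 6Σd² / [n(n²−1)] = 1 − 6×136 / (8×63)
  = 1 − 816/504 = 1 − 1.61905 ≈ -0.6190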